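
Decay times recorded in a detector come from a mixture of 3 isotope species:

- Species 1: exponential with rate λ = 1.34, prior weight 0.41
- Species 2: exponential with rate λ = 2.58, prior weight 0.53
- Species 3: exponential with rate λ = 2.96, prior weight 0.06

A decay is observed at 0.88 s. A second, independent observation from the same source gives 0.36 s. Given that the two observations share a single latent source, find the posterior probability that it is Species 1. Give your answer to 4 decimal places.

P(component k | x) = π_k·f_k(x) / marginal(x), where marginal(x) = Σ_j π_j·f_j(x).
Since both observations come from the same component, the likelihood for component k is f_k(x₁)·f_k(x₂).
  p_1 = [1.34·e^(−1.34·0.88) = 1.34·e^(−1.1792) = 0.412083] × [0.827182] = 0.340868
  p_2 = [2.58·e^(−2.58·0.88) = 2.58·e^(−2.2704) = 0.266439] × [1.01917] = 0.271547
  p_3 = [2.96·e^(−2.96·0.88) = 2.96·e^(−2.6048) = 0.218797] × [1.01978] = 0.223125
Multiply by the mixture weights:
  π_1·p_1 = 0.41 × 0.340868 = 0.139756
  π_2·p_2 = 0.53 × 0.271547 = 0.14392
  π_3·p_3 = 0.06 × 0.223125 = 0.0133875
Evidence: 0.139756 + 0.14392 + 0.0133875 = 0.297063
P(Species 1 | x₁, x₂) ≈ 0.4705

0.4705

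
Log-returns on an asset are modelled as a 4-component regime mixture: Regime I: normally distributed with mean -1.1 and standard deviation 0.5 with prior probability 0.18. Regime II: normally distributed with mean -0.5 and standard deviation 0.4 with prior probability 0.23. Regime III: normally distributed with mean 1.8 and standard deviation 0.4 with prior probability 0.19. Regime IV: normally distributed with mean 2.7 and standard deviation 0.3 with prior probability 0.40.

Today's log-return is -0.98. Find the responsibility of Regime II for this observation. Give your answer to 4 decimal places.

Posterior ∝ prior × likelihood, so P(k | x) ∝ w_k f_k(x); normalise over all components.
Evaluate each component's likelihood at the observed value:
  p_I = (1/(0.5·√(2π)))·exp(−(-0.98−-1.1)²/(2·0.5²)) = 0.797885·exp(-0.02880) = 0.775233
  p_II = (1/(0.4·√(2π)))·exp(−(-0.98−-0.5)²/(2·0.4²)) = 0.997356·exp(-0.72000) = 0.485465
  p_III = (1/(0.4·√(2π)))·exp(−(-0.98−1.8)²/(2·0.4²)) = 0.997356·exp(-24.15125) = 3.23665e-11
  p_IV = (1/(0.3·√(2π)))·exp(−(-0.98−2.7)²/(2·0.3²)) = 1.329808·exp(-75.23556) = 2.81451e-33
Unnormalised posteriors:
  w_I·p_I = 0.18 × 0.775233 = 0.139542
  w_II·p_II = 0.23 × 0.485465 = 0.111657
  w_III·p_III = 0.19 × 3.23665e-11 = 6.14963e-12
  w_IV·p_IV = 0.40 × 2.81451e-33 = 1.1258e-33
Evidence: 0.139542 + 0.111657 + 6.14963e-12 + 1.1258e-33 = 0.251199
P(Regime II | the observation) ≈ 0.4445

0.4445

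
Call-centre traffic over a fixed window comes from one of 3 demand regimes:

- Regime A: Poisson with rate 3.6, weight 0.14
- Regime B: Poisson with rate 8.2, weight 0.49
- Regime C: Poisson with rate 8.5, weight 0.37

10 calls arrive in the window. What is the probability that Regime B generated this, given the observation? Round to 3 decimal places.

The responsibility of component k is π_k f_k(x) divided by Σ_j π_j f_j(x).
Poisson probabilities:
  p_A = 0.00275297
  p_B = 0.104031
  p_C = 0.110388
Unnormalised posteriors:
  π_A·p_A = 0.14 × 0.00275297 = 0.000385416
  π_B·p_B = 0.49 × 0.104031 = 0.050975
  π_C·p_C = 0.37 × 0.110388 = 0.0408437
Evidence: 0.000385416 + 0.050975 + 0.0408437 = 0.092204
P(Regime B | the observation) = 0.050975 / 0.092204 ≈ 0.553

0.553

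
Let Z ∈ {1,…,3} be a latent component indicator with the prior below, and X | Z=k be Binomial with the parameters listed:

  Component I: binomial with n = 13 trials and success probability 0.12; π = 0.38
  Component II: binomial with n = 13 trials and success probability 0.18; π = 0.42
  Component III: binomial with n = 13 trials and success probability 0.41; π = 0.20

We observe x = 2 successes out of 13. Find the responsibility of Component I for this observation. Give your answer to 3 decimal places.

0.451

The responsibility of component k is w_k f_k(x) divided by Σ_j w_j f_j(x).
Evaluate each component's likelihood at the observed value:
  L_I = 0.275275
  L_II = 0.284834
  L_III = 0.0395398
Unnormalised posteriors:
  w_I·L_I = 0.38 × 0.275275 = 0.104604
  w_II·L_II = 0.42 × 0.284834 = 0.11963
  w_III·L_III = 0.20 × 0.0395398 = 0.00790796
Denominator: 0.104604 + 0.11963 + 0.00790796 = 0.232143
P(Component I | data) = 0.104604 / 0.232143 ≈ 0.451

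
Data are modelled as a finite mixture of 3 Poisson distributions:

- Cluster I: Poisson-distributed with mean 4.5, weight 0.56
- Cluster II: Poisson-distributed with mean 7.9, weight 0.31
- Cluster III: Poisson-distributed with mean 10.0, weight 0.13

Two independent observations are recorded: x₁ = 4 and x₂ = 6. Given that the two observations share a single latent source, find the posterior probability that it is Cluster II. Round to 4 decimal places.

0.1449

P(component k | x) = π_k·f_k(x) / marginal(x), where marginal(x) = Σ_j π_j·f_j(x).
Since both observations come from the same component, the likelihood for component k is f_k(x₁)·f_k(x₂).
  p_I = [0.189808] × [0.12812] = 0.0243182
  p_II = [0.0601687] × [0.125171] = 0.00753138
  p_III = [0.0189166] × [0.0630555] = 0.0011928
Unnormalised posteriors:
  π_I·p_I = 0.56 × 0.0243182 = 0.0136182
  π_II·p_II = 0.31 × 0.00753138 = 0.00233473
  π_III·p_III = 0.13 × 0.0011928 = 0.000155064
Normaliser: 0.0136182 + 0.00233473 + 0.000155064 = 0.016108
So the posterior for Cluster II is 0.00233473 / 0.016108 ≈ 0.1449.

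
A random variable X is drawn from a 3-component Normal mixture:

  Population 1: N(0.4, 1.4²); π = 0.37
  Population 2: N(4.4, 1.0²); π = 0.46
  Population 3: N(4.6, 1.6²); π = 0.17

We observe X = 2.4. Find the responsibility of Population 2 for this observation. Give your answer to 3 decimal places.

P(component k | x) = P(Z=k)·f_k(x) / marginal(x), where marginal(x) = Σ_j P(Z=j)·f_j(x).
Component likelihoods at x = 2.4:
  f_1 = (1/(1.4·√(2π)))·exp(−(2.4−0.4)²/(2·1.4²)) = 0.284959·exp(-1.02041) = 0.102713
  f_2 = (1/(1.0·√(2π)))·exp(−(2.4−4.4)²/(2·1.0²)) = 0.398942·exp(-2.00000) = 0.053991
  f_3 = (1/(1.6·√(2π)))·exp(−(2.4−4.6)²/(2·1.6²)) = 0.249339·exp(-0.94531) = 0.0968827
Prior × likelihood for each component:
  P(Z=1)·f_1 = 0.37 × 0.102713 = 0.0380037
  P(Z=2)·f_2 = 0.46 × 0.053991 = 0.0248358
  P(Z=3)·f_3 = 0.17 × 0.0968827 = 0.0164701
Marginal: 0.0380037 + 0.0248358 + 0.0164701 = 0.0793096
P(Population 2 | x) ≈ 0.313

0.313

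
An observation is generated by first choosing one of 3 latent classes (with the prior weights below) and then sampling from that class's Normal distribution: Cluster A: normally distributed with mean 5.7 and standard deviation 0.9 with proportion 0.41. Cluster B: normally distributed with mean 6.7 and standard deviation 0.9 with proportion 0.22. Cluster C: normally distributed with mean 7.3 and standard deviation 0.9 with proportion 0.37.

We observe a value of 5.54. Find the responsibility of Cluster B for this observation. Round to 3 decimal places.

The responsibility of component k is π_k f_k(x) divided by Σ_j π_j f_j(x).
Evaluate each component's likelihood at the observed value:
  f_A = (1/(0.9·√(2π)))·exp(−(5.54−5.7)²/(2·0.9²)) = 0.443269·exp(-0.01580) = 0.43632
  f_B = (1/(0.9·√(2π)))·exp(−(5.54−6.7)²/(2·0.9²)) = 0.443269·exp(-0.83062) = 0.193168
  f_C = (1/(0.9·√(2π)))·exp(−(5.54−7.3)²/(2·0.9²)) = 0.443269·exp(-1.91210) = 0.0655019
Weight by the priors:
  π_A·f_A = 0.41 × 0.43632 = 0.178891
  π_B·f_B = 0.22 × 0.193168 = 0.0424969
  π_C·f_C = 0.37 × 0.0655019 = 0.0242357
Sum: 0.178891 + 0.0424969 + 0.0242357 = 0.245624
Responsibility of Cluster B: 0.0424969 / 0.245624 ≈ 0.173

0.173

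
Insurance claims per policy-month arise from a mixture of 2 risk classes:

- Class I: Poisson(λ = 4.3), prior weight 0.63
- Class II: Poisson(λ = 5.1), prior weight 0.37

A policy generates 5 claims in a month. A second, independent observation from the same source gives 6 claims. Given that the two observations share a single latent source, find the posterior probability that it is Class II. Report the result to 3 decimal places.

Apply Bayes' rule: the posterior for each component is proportional to its prior times its likelihood at x.
Since both observations come from the same component, the likelihood for component k is f_k(x₁)·f_k(x₂).
  f_I = [0.166224] × [0.119127] = 0.0198019
  f_II = [0.175294] × [0.149] = 0.0261189
Weight by the priors:
  π_I·f_I = 0.63 × 0.0198019 = 0.0124752
  π_II·f_II = 0.37 × 0.0261189 = 0.00966398
Normaliser: 0.0124752 + 0.00966398 = 0.0221392
So the posterior for Class II is 0.00966398 / 0.0221392 ≈ 0.437.

0.437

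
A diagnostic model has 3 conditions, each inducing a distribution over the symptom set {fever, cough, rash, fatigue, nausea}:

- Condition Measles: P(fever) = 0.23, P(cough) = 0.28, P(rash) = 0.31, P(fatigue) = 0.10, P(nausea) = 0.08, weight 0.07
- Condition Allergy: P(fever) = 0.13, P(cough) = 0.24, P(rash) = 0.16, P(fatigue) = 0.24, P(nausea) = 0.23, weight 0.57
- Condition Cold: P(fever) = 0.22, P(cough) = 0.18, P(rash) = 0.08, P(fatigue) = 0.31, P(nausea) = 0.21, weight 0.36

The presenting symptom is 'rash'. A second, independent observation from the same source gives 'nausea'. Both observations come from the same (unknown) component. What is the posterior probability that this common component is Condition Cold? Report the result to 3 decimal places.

Apply Bayes' rule: the posterior for each component is proportional to its prior times its likelihood at x.
Since both observations come from the same component, the likelihood for component k is f_k(x₁)·f_k(x₂).
  f_Measles = [0.31] × [0.08] = 0.0248
  f_Allergy = [0.16] × [0.23] = 0.0368
  f_Cold = [0.08] × [0.21] = 0.0168
Prior × likelihood for each component:
  π_Measles·f_Measles = 0.07 × 0.0248 = 0.001736
  π_Allergy·f_Allergy = 0.57 × 0.0368 = 0.020976
  π_Cold·f_Cold = 0.36 × 0.0168 = 0.006048
Sum: 0.001736 + 0.020976 + 0.006048 = 0.02876
P(Condition Cold | data) = 0.006048 / 0.02876 ≈ 0.210

0.210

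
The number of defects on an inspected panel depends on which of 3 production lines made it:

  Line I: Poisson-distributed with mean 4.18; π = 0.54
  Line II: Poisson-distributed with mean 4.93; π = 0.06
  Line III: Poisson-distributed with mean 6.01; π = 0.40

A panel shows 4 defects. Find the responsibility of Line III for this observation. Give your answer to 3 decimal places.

Posterior ∝ prior × likelihood, so P(k | x) ∝ π_k f_k(x); normalise over all components.
Poisson probabilities:
  L_I = 0.1946
  L_II = 0.177871
  L_III = 0.133406
Multiply by the mixture weights:
  π_I·L_I = 0.54 × 0.1946 = 0.105084
  π_II·L_II = 0.06 × 0.177871 = 0.0106722
  π_III·L_III = 0.40 × 0.133406 = 0.0533626
Denominator: 0.105084 + 0.0106722 + 0.0533626 = 0.169119
So the posterior for Line III is 0.0533626 / 0.169119 ≈ 0.316.

0.316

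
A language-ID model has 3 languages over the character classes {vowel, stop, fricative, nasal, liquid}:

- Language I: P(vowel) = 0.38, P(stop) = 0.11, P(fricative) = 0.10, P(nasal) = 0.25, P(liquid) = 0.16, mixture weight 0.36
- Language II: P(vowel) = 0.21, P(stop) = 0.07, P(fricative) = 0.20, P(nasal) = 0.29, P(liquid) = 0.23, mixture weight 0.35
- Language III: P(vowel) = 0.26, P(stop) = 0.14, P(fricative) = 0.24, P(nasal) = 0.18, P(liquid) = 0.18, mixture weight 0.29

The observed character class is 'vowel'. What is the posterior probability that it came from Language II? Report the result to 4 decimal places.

0.2573

By Bayes' theorem, P(k | x) = P(Z=k) f_k(x) / Σ_j P(Z=j) f_j(x).
Evaluate each component's likelihood at the observed value:
  L_I = 0.38
  L_II = 0.21
  L_III = 0.26
Unnormalised posteriors:
  P(Z=I)·L_I = 0.36 × 0.38 = 0.1368
  P(Z=II)·L_II = 0.35 × 0.21 = 0.0735
  P(Z=III)·L_III = 0.29 × 0.26 = 0.0754
Denominator: 0.1368 + 0.0735 + 0.0754 = 0.2857
P(Language II | the observation) = 0.0735 / 0.2857 ≈ 0.2573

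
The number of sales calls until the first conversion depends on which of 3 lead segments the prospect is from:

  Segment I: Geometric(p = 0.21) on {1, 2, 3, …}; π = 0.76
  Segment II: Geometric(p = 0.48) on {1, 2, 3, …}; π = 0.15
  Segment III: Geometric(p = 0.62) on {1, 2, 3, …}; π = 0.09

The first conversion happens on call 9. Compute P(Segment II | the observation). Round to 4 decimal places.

0.0156

The responsibility of component k is π_k f_k(x) divided by Σ_j π_j f_j(x).
Geometric probabilities:
  p_I = 0.21·(1−0.21)^8 = 0.21·0.151711 = 0.0318593
  p_II = 0.48·(1−0.48)^8 = 0.48·0.00534597 = 0.00256607
  p_III = 0.62·(1−0.62)^8 = 0.62·0.000434779 = 0.000269563
Weight by the priors:
  π_I·p_I = 0.76 × 0.0318593 = 0.0242131
  π_II·p_II = 0.15 × 0.00256607 = 0.00038491
  π_III·p_III = 0.09 × 0.000269563 = 2.42607e-05
Denominator: 0.0242131 + 0.00038491 + 2.42607e-05 = 0.0246222
Responsibility of Segment II: 0.00038491 / 0.0246222 ≈ 0.0156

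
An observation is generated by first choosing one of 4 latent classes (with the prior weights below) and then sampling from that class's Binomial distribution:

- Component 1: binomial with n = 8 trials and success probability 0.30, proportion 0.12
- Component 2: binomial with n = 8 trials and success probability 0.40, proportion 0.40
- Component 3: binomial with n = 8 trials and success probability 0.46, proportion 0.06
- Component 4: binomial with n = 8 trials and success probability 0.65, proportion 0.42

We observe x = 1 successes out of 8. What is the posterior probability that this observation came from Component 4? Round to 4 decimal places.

The responsibility of component k is P(Z=k) f_k(x) divided by Σ_j P(Z=j) f_j(x).
Evaluate each component's likelihood at the observed value:
  f_1 = C(8,1)·0.30^1·0.70^7 = 8·0.3·0.0823543 = 0.19765
  f_2 = C(8,1)·0.40^1·0.60^7 = 8·0.4·0.0279936 = 0.0895795
  f_3 = C(8,1)·0.46^1·0.54^7 = 8·0.46·0.0133893 = 0.0492724
  f_4 = C(8,1)·0.65^1·0.35^7 = 8·0.65·0.000643393 = 0.00334564
Weight by the priors:
  P(Z=1)·f_1 = 0.12 × 0.19765 = 0.023718
  P(Z=2)·f_2 = 0.40 × 0.0895795 = 0.0358318
  P(Z=3)·f_3 = 0.06 × 0.0492724 = 0.00295635
  P(Z=4)·f_4 = 0.42 × 0.00334564 = 0.00140517
Sum: 0.023718 + 0.0358318 + 0.00295635 + 0.00140517 = 0.0639114
P(Component 4 | 1 successes out of 8) = 0.00140517 / 0.0639114 ≈ 0.0220

0.0220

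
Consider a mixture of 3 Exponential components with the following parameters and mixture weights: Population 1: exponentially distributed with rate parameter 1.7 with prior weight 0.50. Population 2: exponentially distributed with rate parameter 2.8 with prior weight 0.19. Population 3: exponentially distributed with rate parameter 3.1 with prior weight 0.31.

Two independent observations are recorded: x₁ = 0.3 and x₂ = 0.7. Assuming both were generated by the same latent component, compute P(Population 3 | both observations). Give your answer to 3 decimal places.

0.275

P(component k | x) = P(Z=k)·f_k(x) / marginal(x), where marginal(x) = Σ_j P(Z=j)·f_j(x).
Since both observations come from the same component, the likelihood for component k is f_k(x₁)·f_k(x₂).
  f_1 = [1.7·e^(−1.7·0.3) = 1.7·e^(−0.5100) = 1.02084] × [0.517176] = 0.527955
  f_2 = [2.8·e^(−2.8·0.3) = 2.8·e^(−0.8400) = 1.20879] × [0.394404] = 0.476751
  f_3 = [3.1·e^(−3.1·0.3) = 3.1·e^(−0.9300) = 1.22312] × [0.353951] = 0.432923
Weight by the priors:
  P(Z=1)·f_1 = 0.50 × 0.527955 = 0.263978
  P(Z=2)·f_2 = 0.19 × 0.476751 = 0.0905827
  P(Z=3)·f_3 = 0.31 × 0.432923 = 0.134206
Evidence: 0.263978 + 0.0905827 + 0.134206 = 0.488766
P(Population 3 | data) = 0.134206 / 0.488766 ≈ 0.275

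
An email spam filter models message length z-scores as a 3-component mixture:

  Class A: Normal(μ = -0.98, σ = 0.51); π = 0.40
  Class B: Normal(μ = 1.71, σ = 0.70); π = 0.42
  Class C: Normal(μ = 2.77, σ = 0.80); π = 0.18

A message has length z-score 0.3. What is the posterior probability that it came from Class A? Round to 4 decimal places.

The responsibility of component k is π_k f_k(x) divided by Σ_j π_j f_j(x).
Evaluate each component's likelihood at the observed value:
  p_A = (1/(0.51·√(2π)))·exp(−(0.3−-0.98)²/(2·0.51²)) = 0.782240·exp(-3.14956) = 0.0335355
  p_B = (1/(0.70·√(2π)))·exp(−(0.3−1.71)²/(2·0.70²)) = 0.569918·exp(-2.02867) = 0.0749498
  p_C = (1/(0.80·√(2π)))·exp(−(0.3−2.77)²/(2·0.80²)) = 0.498678·exp(-4.76633) = 0.00424453
Multiply by the mixture weights:
  π_A·p_A = 0.40 × 0.0335355 = 0.0134142
  π_B·p_B = 0.42 × 0.0749498 = 0.0314789
  π_C·p_C = 0.18 × 0.00424453 = 0.000764016
Denominator: 0.0134142 + 0.0314789 + 0.000764016 = 0.0456571
So the posterior for Class A is 0.0134142 / 0.0456571 ≈ 0.2938.

0.2938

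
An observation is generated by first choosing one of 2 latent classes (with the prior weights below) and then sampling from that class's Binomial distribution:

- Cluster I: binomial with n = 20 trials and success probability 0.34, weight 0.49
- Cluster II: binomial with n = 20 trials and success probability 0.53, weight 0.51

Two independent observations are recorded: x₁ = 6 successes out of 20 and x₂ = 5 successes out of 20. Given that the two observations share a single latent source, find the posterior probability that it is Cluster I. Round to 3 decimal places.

0.993

P(component k | x) = π_k·f_k(x) / marginal(x), where marginal(x) = Σ_j π_j·f_j(x).
Since both observations come from the same component, the likelihood for component k is f_k(x₁)·f_k(x₂).
  L_I = [C(20,6)·0.34^6·0.66^14 = 38760·0.0015448·0.00297588 = 0.178186] × [0.138356] = 0.024653
  L_II = [C(20,6)·0.53^6·0.47^14 = 38760·0.0221644·2.56667e-05 = 0.02205] × [0.00782152] = 0.000172465
Prior × likelihood for each component:
  π_I·L_I = 0.49 × 0.024653 = 0.01208
  π_II·L_II = 0.51 × 0.000172465 = 8.79569e-05
Sum: 0.01208 + 8.79569e-05 = 0.0121679
So the posterior for Cluster I is 0.01208 / 0.0121679 ≈ 0.993.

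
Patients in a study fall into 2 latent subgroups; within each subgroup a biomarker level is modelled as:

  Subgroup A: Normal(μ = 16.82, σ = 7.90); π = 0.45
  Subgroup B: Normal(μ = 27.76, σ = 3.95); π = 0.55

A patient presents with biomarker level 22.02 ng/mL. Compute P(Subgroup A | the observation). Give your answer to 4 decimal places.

Posterior ∝ prior × likelihood, so P(k | x) ∝ π_k f_k(x); normalise over all components.
Normal densities:
  L_A = 0.0406631
  L_B = 0.0351371
Unnormalised posteriors:
  π_A·L_A = 0.45 × 0.0406631 = 0.0182984
  π_B·L_B = 0.55 × 0.0351371 = 0.0193254
Denominator: 0.0182984 + 0.0193254 = 0.0376238
So the posterior for Subgroup A is 0.0182984 / 0.0376238 ≈ 0.4864.

0.4864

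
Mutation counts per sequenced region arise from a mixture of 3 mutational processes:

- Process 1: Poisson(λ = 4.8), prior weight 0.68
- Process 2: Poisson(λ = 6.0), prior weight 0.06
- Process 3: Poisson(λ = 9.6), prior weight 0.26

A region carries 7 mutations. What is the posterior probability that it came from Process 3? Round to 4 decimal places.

By Bayes' theorem, P(k | x) = w_k f_k(x) / Σ_j w_j f_j(x).
Component likelihoods at x = 7 mutations:
  L_1 = 0.0958616
  L_2 = 0.137677
  L_3 = 0.100981
Weight by the priors:
  w_1·L_1 = 0.68 × 0.0958616 = 0.0651859
  w_2·L_2 = 0.06 × 0.137677 = 0.00826062
  w_3·L_3 = 0.26 × 0.100981 = 0.0262551
Denominator: 0.0651859 + 0.00826062 + 0.0262551 = 0.0997016
So the posterior for Process 3 is 0.0262551 / 0.0997016 ≈ 0.2633.

0.2633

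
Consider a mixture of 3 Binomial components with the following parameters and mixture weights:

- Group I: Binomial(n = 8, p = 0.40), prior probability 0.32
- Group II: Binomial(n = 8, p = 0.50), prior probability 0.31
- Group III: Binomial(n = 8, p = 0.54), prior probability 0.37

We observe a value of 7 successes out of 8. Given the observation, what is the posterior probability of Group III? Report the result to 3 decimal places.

0.599

Apply Bayes' rule: the posterior for each component is proportional to its prior times its likelihood at x.
Binomial probabilities:
  L_I = C(8,7)·0.40^7·0.60^1 = 8·0.0016384·0.6 = 0.00786432
  L_II = C(8,7)·0.50^7·0.50^1 = 8·0.0078125·0.5 = 0.03125
  L_III = C(8,7)·0.54^7·0.46^1 = 8·0.0133893·0.46 = 0.0492724
Unnormalised posteriors:
  P(Z=I)·L_I = 0.32 × 0.00786432 = 0.00251658
  P(Z=II)·L_II = 0.31 × 0.03125 = 0.0096875
  P(Z=III)·L_III = 0.37 × 0.0492724 = 0.0182308
Evidence: 0.00251658 + 0.0096875 + 0.0182308 = 0.0304349
So the posterior for Group III is 0.0182308 / 0.0304349 ≈ 0.599.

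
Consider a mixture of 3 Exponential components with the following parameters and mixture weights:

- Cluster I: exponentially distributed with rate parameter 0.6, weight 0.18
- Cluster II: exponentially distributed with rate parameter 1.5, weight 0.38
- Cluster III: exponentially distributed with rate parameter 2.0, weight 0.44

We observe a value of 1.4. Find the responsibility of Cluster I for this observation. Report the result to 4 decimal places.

0.2744

Apply Bayes' rule: the posterior for each component is proportional to its prior times its likelihood at x.
Evaluate each component's likelihood at the observed value:
  p_I = 0.6·e^(−0.6·1.4) = 0.6·e^(−0.8400) = 0.259026
  p_II = 1.5·e^(−1.5·1.4) = 1.5·e^(−2.1000) = 0.183685
  p_III = 2.0·e^(−2.0·1.4) = 2.0·e^(−2.8000) = 0.12162
Unnormalised posteriors:
  π_I·p_I = 0.18 × 0.259026 = 0.0466247
  π_II·p_II = 0.38 × 0.183685 = 0.0698002
  π_III·p_III = 0.44 × 0.12162 = 0.0535129
Normaliser: 0.0466247 + 0.0698002 + 0.0535129 = 0.169938
P(Cluster I | 1.4) ≈ 0.2744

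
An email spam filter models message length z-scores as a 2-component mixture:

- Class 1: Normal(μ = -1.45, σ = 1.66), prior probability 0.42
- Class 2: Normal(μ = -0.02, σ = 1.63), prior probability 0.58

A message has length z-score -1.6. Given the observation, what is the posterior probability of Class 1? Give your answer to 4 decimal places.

Apply Bayes' rule: the posterior for each component is proportional to its prior times its likelihood at x.
Normal densities:
  p_1 = (1/(1.66·√(2π)))·exp(−(-1.6−-1.45)²/(2·1.66²)) = 0.240327·exp(-0.00408) = 0.239348
  p_2 = (1/(1.63·√(2π)))·exp(−(-1.6−-0.02)²/(2·1.63²)) = 0.244750·exp(-0.46980) = 0.153
Multiply by the mixture weights:
  π_1·p_1 = 0.42 × 0.239348 = 0.100526
  π_2·p_2 = 0.58 × 0.153 = 0.0887403
Sum: 0.100526 + 0.0887403 = 0.189266
Responsibility of Class 1: 0.100526 / 0.189266 ≈ 0.5311

0.5311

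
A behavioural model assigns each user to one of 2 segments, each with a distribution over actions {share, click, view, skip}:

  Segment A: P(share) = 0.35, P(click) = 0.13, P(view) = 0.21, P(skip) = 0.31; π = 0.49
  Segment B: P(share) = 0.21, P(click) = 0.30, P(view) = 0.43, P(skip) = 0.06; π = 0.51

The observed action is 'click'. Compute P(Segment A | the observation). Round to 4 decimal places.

The responsibility of component k is P(Z=k) f_k(x) divided by Σ_j P(Z=j) f_j(x).
Categorical probabilities:
  f_A = P(click | comp) = 0.13
  f_B = P(click | comp) = 0.30
Multiply by the mixture weights:
  P(Z=A)·f_A = 0.49 × 0.13 = 0.0637
  P(Z=B)·f_B = 0.51 × 0.3 = 0.153
Marginal: 0.0637 + 0.153 = 0.2167
Responsibility of Segment A: 0.0637 / 0.2167 ≈ 0.2940

0.2940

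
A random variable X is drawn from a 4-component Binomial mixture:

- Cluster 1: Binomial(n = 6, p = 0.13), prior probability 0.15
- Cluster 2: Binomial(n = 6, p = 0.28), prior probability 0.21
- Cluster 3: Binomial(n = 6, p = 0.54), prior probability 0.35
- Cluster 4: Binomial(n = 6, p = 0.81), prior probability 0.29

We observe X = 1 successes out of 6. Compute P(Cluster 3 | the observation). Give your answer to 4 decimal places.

The responsibility of component k is P(Z=k) f_k(x) divided by Σ_j P(Z=j) f_j(x).
Binomial probabilities:
  f_1 = C(6,1)·0.13^1·0.87^5 = 6·0.13·0.498421 = 0.388768
  f_2 = C(6,1)·0.28^1·0.72^5 = 6·0.28·0.193492 = 0.325066
  f_3 = C(6,1)·0.54^1·0.46^5 = 6·0.54·0.0205963 = 0.066732
  f_4 = C(6,1)·0.81^1·0.19^5 = 6·0.81·0.00024761 = 0.00120338
Unnormalised posteriors:
  P(Z=1)·f_1 = 0.15 × 0.388768 = 0.0583152
  P(Z=2)·f_2 = 0.21 × 0.325066 = 0.0682639
  P(Z=3)·f_3 = 0.35 × 0.066732 = 0.0233562
  P(Z=4)·f_4 = 0.29 × 0.00120338 = 0.000348981
Denominator: 0.0583152 + 0.0682639 + 0.0233562 + 0.000348981 = 0.150284
Responsibility of Cluster 3: 0.0233562 / 0.150284 ≈ 0.1554

0.1554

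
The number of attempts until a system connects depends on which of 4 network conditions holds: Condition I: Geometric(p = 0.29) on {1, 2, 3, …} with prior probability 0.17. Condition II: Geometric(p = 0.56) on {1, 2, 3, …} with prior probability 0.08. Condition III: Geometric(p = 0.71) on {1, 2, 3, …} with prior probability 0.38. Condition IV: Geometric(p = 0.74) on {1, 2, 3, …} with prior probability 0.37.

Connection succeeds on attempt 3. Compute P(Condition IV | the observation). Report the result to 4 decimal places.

Apply Bayes' rule: the posterior for each component is proportional to its prior times its likelihood at x.
Geometric probabilities:
  p_I = 0.146189
  p_II = 0.108416
  p_III = 0.059711
  p_IV = 0.050024
Prior × likelihood for each component:
  P(Z=I)·p_I = 0.17 × 0.146189 = 0.0248521
  P(Z=II)·p_II = 0.08 × 0.108416 = 0.00867328
  P(Z=III)·p_III = 0.38 × 0.059711 = 0.0226902
  P(Z=IV)·p_IV = 0.37 × 0.050024 = 0.0185089
Marginal: 0.0248521 + 0.00867328 + 0.0226902 + 0.0185089 = 0.0747245
P(Condition IV | 3) = 0.0185089 / 0.0747245 ≈ 0.2477

0.2477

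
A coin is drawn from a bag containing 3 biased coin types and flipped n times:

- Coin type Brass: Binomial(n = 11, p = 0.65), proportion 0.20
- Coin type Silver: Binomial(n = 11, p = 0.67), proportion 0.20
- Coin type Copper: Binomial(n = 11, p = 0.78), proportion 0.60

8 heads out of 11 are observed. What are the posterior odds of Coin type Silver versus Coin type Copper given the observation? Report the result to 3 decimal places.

0.333

Only the two components matter; the odds are (π_i f_i(x)) / (π_j f_j(x)).
Binomial probabilities:
  p_Brass = C(11,8)·0.65^8·0.35^3 = 165·0.0318645·0.042875 = 0.225421
  p_Silver = C(11,8)·0.67^8·0.33^3 = 165·0.0406068·0.035937 = 0.240782
  p_Copper = C(11,8)·0.78^8·0.22^3 = 165·0.137011·0.010648 = 0.240718
Posterior odds = (π_Silver·p_Silver) / (π_Copper·p_Copper) = (0.20·0.240782) / (0.60·0.240718) = 0.0481564 / 0.144431 ≈ 0.333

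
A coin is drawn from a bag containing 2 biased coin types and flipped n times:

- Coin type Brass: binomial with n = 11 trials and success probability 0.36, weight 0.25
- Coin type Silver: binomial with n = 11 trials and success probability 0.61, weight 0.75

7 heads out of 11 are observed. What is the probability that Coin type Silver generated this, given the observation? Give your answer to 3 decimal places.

The responsibility of component k is P(Z=k) f_k(x) divided by Σ_j P(Z=j) f_j(x).
Binomial probabilities:
  p_Brass = C(11,7)·0.36^7·0.64^4 = 330·0.000783642·0.167772 = 0.0433862
  p_Silver = C(11,7)·0.61^7·0.39^4 = 330·0.0314274·0.0231344 = 0.239928
Weight by the priors:
  P(Z=Brass)·p_Brass = 0.25 × 0.0433862 = 0.0108465
  P(Z=Silver)·p_Silver = 0.75 × 0.239928 = 0.179946
Sum: 0.0108465 + 0.179946 = 0.190793
Responsibility of Coin type Silver: 0.179946 / 0.190793 ≈ 0.943

0.943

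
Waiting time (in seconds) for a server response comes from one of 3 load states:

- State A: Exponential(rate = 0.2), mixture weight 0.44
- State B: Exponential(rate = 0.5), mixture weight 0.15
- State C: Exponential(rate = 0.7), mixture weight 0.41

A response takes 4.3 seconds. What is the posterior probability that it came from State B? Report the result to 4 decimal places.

0.1453

The responsibility of component k is w_k f_k(x) divided by Σ_j w_j f_j(x).
Evaluate each component's likelihood at the observed value:
  p_A = 0.2·e^(−0.2·4.3) = 0.2·e^(−0.8600) = 0.0846324
  p_B = 0.5·e^(−0.5·4.3) = 0.5·e^(−2.1500) = 0.0582421
  p_C = 0.7·e^(−0.7·4.3) = 0.7·e^(−3.0100) = 0.0345042
Prior × likelihood for each component:
  w_A·p_A = 0.44 × 0.0846324 = 0.0372383
  w_B·p_B = 0.15 × 0.0582421 = 0.00873631
  w_C·p_C = 0.41 × 0.0345042 = 0.0141467
Normaliser: 0.0372383 + 0.00873631 + 0.0141467 = 0.0601213
P(State B | x) = 0.00873631 / 0.0601213 ≈ 0.1453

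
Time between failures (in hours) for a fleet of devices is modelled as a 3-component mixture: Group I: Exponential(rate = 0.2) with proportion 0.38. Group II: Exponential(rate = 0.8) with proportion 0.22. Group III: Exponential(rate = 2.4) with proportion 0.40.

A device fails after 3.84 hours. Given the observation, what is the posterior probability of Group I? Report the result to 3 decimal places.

Posterior ∝ prior × likelihood, so P(k | x) ∝ P(Z=k) f_k(x); normalise over all components.
Evaluate each component's likelihood at the observed value:
  L_I = 0.092788
  L_II = 0.0370627
  L_III = 0.000238646
Unnormalised posteriors:
  P(Z=I)·L_I = 0.38 × 0.092788 = 0.0352594
  P(Z=II)·L_II = 0.22 × 0.0370627 = 0.0081538
  P(Z=III)·L_III = 0.40 × 0.000238646 = 9.54582e-05
Sum: 0.0352594 + 0.0081538 + 9.54582e-05 = 0.0435087
P(Group I | the observation) ≈ 0.810

0.810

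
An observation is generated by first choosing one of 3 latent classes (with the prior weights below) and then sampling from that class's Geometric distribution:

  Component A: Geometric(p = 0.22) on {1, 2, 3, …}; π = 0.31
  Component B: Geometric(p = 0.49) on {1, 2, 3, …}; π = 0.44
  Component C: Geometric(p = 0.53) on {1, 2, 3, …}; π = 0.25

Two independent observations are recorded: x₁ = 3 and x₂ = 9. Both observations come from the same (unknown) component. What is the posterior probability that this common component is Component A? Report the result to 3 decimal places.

0.885

Posterior ∝ prior × likelihood, so P(k | x) ∝ P(Z=k) f_k(x); normalise over all components.
Since both observations come from the same component, the likelihood for component k is f_k(x₁)·f_k(x₂).
  f_A = [0.22·(1−0.22)^2 = 0.22·0.6084 = 0.133848] × [0.0301425] = 0.00403452
  f_B = [0.49·(1−0.49)^2 = 0.49·0.2601 = 0.127449] × [0.00224263] = 0.000285821
  f_C = [0.53·(1−0.53)^2 = 0.53·0.2209 = 0.117077] × [0.001262] = 0.000147751
Multiply by the mixture weights:
  P(Z=A)·f_A = 0.31 × 0.00403452 = 0.0012507
  P(Z=B)·f_B = 0.44 × 0.000285821 = 0.000125761
  P(Z=C)·f_C = 0.25 × 0.000147751 = 3.69377e-05
Normaliser: 0.0012507 + 0.000125761 + 3.69377e-05 = 0.0014134
P(Component A | x₁,x₂) = 0.0012507 / 0.0014134 ≈ 0.885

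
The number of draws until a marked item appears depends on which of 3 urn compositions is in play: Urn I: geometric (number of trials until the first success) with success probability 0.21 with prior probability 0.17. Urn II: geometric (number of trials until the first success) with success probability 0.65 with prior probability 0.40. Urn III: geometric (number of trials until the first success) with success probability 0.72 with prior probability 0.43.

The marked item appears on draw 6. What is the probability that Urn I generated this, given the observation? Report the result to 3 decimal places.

0.853

The responsibility of component k is P(Z=k) f_k(x) divided by Σ_j P(Z=j) f_j(x).
Component likelihoods at x = 6:
  f_I = 0.21·(1−0.21)^5 = 0.21·0.307706 = 0.0646182
  f_II = 0.65·(1−0.65)^5 = 0.65·0.00525219 = 0.00341392
  f_III = 0.72·(1−0.72)^5 = 0.72·0.00172104 = 0.00123915
Unnormalised posteriors:
  P(Z=I)·f_I = 0.17 × 0.0646182 = 0.0109851
  P(Z=II)·f_II = 0.40 × 0.00341392 = 0.00136557
  P(Z=III)·f_III = 0.43 × 0.00123915 = 0.000532833
Sum: 0.0109851 + 0.00136557 + 0.000532833 = 0.0128835
So the posterior for Urn I is 0.0109851 / 0.0128835 ≈ 0.853.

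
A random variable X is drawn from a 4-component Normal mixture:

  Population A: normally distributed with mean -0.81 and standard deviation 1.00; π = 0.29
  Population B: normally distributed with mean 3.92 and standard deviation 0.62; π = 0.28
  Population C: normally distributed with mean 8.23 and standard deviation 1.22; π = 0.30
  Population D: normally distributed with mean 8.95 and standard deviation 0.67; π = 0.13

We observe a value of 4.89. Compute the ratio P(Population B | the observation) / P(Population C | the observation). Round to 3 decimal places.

The posterior odds equal the prior odds times the likelihood ratio: (w_i/w_j)·(f_i(x)/f_j(x)).
Component likelihoods at x = 4.89:
  L_A = (1/(1.00·√(2π)))·exp(−(4.89−-0.81)²/(2·1.00²)) = 0.398942·exp(-16.24500) = 3.51396e-08
  L_B = (1/(0.62·√(2π)))·exp(−(4.89−3.92)²/(2·0.62²)) = 0.643455·exp(-1.22386) = 0.189236
  L_C = (1/(1.22·√(2π)))·exp(−(4.89−8.23)²/(2·1.22²)) = 0.327002·exp(-3.74751) = 0.00770949
  L_D = (1/(0.67·√(2π)))·exp(−(4.89−8.95)²/(2·0.67²)) = 0.595436·exp(-18.35999) = 6.32692e-09
0.0529862 / 0.00231285 ≈ 22.910

22.910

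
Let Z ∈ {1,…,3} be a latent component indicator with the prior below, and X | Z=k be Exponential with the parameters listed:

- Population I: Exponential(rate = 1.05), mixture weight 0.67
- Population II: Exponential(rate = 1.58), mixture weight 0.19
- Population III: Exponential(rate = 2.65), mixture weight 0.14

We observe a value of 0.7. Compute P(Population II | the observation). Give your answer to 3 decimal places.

0.201

P(component k | x) = π_k·f_k(x) / marginal(x), where marginal(x) = Σ_j π_j·f_j(x).
Component likelihoods at x = 0.7:
  p_I = 0.503481
  p_II = 0.52279
  p_III = 0.4146
Weight by the priors:
  π_I·p_I = 0.67 × 0.503481 = 0.337332
  π_II·p_II = 0.19 × 0.52279 = 0.0993301
  π_III·p_III = 0.14 × 0.4146 = 0.058044
Evidence: 0.337332 + 0.0993301 + 0.058044 = 0.494706
So the posterior for Population II is 0.0993301 / 0.494706 ≈ 0.201.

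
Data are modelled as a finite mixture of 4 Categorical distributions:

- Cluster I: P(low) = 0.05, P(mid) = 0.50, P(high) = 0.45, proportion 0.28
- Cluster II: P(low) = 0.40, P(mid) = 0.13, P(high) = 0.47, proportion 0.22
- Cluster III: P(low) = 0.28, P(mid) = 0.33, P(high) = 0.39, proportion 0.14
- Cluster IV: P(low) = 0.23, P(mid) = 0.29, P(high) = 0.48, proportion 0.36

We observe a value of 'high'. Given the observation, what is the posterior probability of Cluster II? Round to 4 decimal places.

0.2264

Posterior ∝ prior × likelihood, so P(k | x) ∝ π_k f_k(x); normalise over all components.
Evaluate each component's likelihood at the observed value:
  L_I = P(high | comp) = 0.45
  L_II = P(high | comp) = 0.47
  L_III = P(high | comp) = 0.39
  L_IV = P(high | comp) = 0.48
Prior × likelihood for each component:
  π_I·L_I = 0.28 × 0.45 = 0.126
  π_II·L_II = 0.22 × 0.47 = 0.1034
  π_III·L_III = 0.14 × 0.39 = 0.0546
  π_IV·L_IV = 0.36 × 0.48 = 0.1728
Marginal: 0.126 + 0.1034 + 0.0546 + 0.1728 = 0.4568
P(Cluster II | 'high') = 0.1034 / 0.4568 ≈ 0.2264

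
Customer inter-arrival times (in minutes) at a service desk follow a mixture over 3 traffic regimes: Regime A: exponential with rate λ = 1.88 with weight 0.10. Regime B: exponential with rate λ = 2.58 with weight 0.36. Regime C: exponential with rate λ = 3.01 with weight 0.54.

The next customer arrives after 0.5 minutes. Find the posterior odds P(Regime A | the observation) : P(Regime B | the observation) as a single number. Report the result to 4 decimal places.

0.2872

Posterior odds = (P(Z=i) f_i(x)) / (P(Z=j) f_j(x)); the normalising sum cancels.
Exponential densities:
  f_A = 1.88·e^(−1.88·0.5) = 1.88·e^(−0.9400) = 0.73438
  f_B = 2.58·e^(−2.58·0.5) = 2.58·e^(−1.2900) = 0.710199
  f_C = 3.01·e^(−3.01·0.5) = 3.01·e^(−1.5050) = 0.668272
Posterior odds = (P(Z=A)·f_A) / (P(Z=B)·f_B) = (0.10·0.73438) / (0.36·0.710199) = 0.073438 / 0.255672 ≈ 0.2872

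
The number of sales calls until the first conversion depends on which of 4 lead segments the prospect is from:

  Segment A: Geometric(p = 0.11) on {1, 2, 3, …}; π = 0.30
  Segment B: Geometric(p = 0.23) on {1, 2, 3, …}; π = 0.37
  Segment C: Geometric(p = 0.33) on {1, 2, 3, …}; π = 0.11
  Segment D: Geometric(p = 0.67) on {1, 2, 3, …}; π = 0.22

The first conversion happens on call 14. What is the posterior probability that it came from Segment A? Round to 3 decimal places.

P(component k | x) = P(Z=k)·f_k(x) / marginal(x), where marginal(x) = Σ_j P(Z=j)·f_j(x).
Evaluate each component's likelihood at the observed value:
  f_A = 0.0241804
  f_B = 0.0076932
  f_C = 0.0018092
  f_D = 3.6877e-07
Weight by the priors:
  P(Z=A)·f_A = 0.30 × 0.0241804 = 0.00725411
  P(Z=B)·f_B = 0.37 × 0.0076932 = 0.00284649
  P(Z=C)·f_C = 0.11 × 0.0018092 = 0.000199012
  P(Z=D)·f_D = 0.22 × 3.6877e-07 = 8.11295e-08
Sum: 0.00725411 + 0.00284649 + 0.000199012 + 8.11295e-08 = 0.0102997
P(Segment A | x) ≈ 0.704

0.704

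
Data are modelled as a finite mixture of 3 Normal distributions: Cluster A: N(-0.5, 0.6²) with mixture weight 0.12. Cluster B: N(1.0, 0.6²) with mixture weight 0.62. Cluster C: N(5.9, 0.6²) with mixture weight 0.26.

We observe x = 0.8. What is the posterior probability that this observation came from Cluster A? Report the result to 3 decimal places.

0.019

Apply Bayes' rule: the posterior for each component is proportional to its prior times its likelihood at x.
Component likelihoods at x = 0.8:
  f_A = (1/(0.6·√(2π)))·exp(−(0.8−-0.5)²/(2·0.6²)) = 0.664904·exp(-2.34722) = 0.0635877
  f_B = (1/(0.6·√(2π)))·exp(−(0.8−1.0)²/(2·0.6²)) = 0.664904·exp(-0.05556) = 0.628972
  f_C = (1/(0.6·√(2π)))·exp(−(0.8−5.9)²/(2·0.6²)) = 0.664904·exp(-36.12500) = 1.36104e-16
Weight by the priors:
  π_A·f_A = 0.12 × 0.0635877 = 0.00763052
  π_B·f_B = 0.62 × 0.628972 = 0.389963
  π_C·f_C = 0.26 × 1.36104e-16 = 3.5387e-17
Normaliser: 0.00763052 + 0.389963 + 3.5387e-17 = 0.397593
P(Cluster A | the observation) ≈ 0.019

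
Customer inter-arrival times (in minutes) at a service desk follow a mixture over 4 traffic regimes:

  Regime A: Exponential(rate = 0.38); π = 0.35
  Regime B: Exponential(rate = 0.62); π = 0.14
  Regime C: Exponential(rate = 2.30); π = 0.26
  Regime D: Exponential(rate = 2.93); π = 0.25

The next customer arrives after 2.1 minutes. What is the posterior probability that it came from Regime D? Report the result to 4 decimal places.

Posterior ∝ prior × likelihood, so P(k | x) ∝ w_k f_k(x); normalise over all components.
Exponential densities:
  f_A = 0.38·e^(−0.38·2.1) = 0.38·e^(−0.7980) = 0.171087
  f_B = 0.62·e^(−0.62·2.1) = 0.62·e^(−1.3020) = 0.168632
  f_C = 2.30·e^(−2.30·2.1) = 2.30·e^(−4.8300) = 0.018369
  f_D = 2.93·e^(−2.93·2.1) = 2.93·e^(−6.1530) = 0.00623238
Weight by the priors:
  w_A·f_A = 0.35 × 0.171087 = 0.0598804
  w_B·f_B = 0.14 × 0.168632 = 0.0236085
  w_C·f_C = 0.26 × 0.018369 = 0.00477594
  w_D·f_D = 0.25 × 0.00623238 = 0.00155809
Marginal: 0.0598804 + 0.0236085 + 0.00477594 + 0.00155809 = 0.0898229
P(Regime D | data) = 0.00155809 / 0.0898229 ≈ 0.0173

0.0173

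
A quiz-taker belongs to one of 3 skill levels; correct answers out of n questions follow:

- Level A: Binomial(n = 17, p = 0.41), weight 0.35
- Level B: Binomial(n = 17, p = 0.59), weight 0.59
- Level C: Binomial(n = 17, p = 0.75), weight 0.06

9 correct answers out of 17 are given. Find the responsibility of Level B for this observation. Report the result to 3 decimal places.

By Bayes' theorem, P(k | x) = P(Z=k) f_k(x) / Σ_j P(Z=j) f_j(x).
Binomial probabilities:
  p_A = C(17,9)·0.41^9·0.59^8 = 24310·0.000327382·0.014683 = 0.116857
  p_B = C(17,9)·0.59^9·0.41^8 = 24310·0.008663·0.000798493 = 0.16816
  p_C = C(17,9)·0.75^9·0.25^8 = 24310·0.0750847·1.52588e-05 = 0.027852
Multiply by the mixture weights:
  P(Z=A)·p_A = 0.35 × 0.116857 = 0.0409
  P(Z=B)·p_B = 0.59 × 0.16816 = 0.0992147
  P(Z=C)·p_C = 0.06 × 0.027852 = 0.00167112
Sum: 0.0409 + 0.0992147 + 0.00167112 = 0.141786
Responsibility of Level B: 0.0992147 / 0.141786 ≈ 0.700

0.700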